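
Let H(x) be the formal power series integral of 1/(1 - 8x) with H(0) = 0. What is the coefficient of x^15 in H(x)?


1/(1 - 8x) = sum_{k>=0} 8^k x^k. Integrating termwise with H(0) = 0:
H(x) = sum_{k>=0} 8^k x^(k+1) / (k+1) = sum_{m>=1} 8^(m-1) x^m / m.
For m = 15: 8^14/15 = 4398046511104/15 = 4398046511104/15.

4398046511104/15


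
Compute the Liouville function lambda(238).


The Liouville function is lambda(k) = (-1)^Omega(k), where Omega(k) counts the prime factors of k with multiplicity.
Factoring: 238 = 2 * 7 * 17, so Omega(238) = 3.
lambda(238) = (-1)^3 = -1.

-1


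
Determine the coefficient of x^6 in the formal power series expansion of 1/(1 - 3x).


The geometric series identity gives 1/(1 - c x) = sum_{k>=0} c^k x^k, so the coefficient of x^k is c^k.
Here c = 3 and k = 6.
Computing: 3^6 = 729

729


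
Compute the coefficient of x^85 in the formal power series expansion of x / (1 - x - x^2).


Let f(x) = sum_{k>=0} a_k x^k. Multiplying f(x) * (1 - x - x^2) = x and matching coefficients gives a_0 = 0, a_1 = 1, and a_k = a_{k-1} + a_{k-2} for k >= 2. These are the Fibonacci numbers F_k.
Iterating from F_0 = 0, F_1 = 1:
F_0=0, F_1=1, F_2=1, F_3=2, F_4=3, F_5=5, F_6=8, F_7=13, F_8=21, F_9=34, ...
F_85 = 259695496911122585.

259695496911122585


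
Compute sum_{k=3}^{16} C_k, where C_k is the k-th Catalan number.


C_3 through C_16: 5, 14, 42, 132, 429, 1430, 4862, 16796, 58786, 208012, 742900, 2674440, 9694845, 35357670
Sum = 5 + 14 + 42 + 132 + 429 + 1430 + 4862 + 16796 + 58786 + 208012 + 742900 + 2674440 + 9694845 + 35357670
= 48760363

48760363


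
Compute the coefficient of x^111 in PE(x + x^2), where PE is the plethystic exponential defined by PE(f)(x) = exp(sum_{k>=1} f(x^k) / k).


With f(x) = x + x^2, the exponent is sum_{k>=1} (x^k + x^(2k)) / k = -ln(1 - x) - ln(1 - x^2). Exponentiating:
PE(x + x^2) = 1 / ((1 - x)(1 - x^2)).
This is the generating function for partitions of n into parts of size 1 or 2. The number of 2's can be any j in 0..55, and the rest are 1's, so
[x^111] = floor(111/2) + 1 = 56.

56


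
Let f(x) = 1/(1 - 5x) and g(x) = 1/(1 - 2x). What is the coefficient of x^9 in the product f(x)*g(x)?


The coefficient of x^n in f*g is the Cauchy product: sum_{k=0}^{n} a^k * b^(n-k).
With a=5, b=2, n=9:
sum_{k=0}^{9} 5^k * 2^(9-k)
= 3254867

3254867


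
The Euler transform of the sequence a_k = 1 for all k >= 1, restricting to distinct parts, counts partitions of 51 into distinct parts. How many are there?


Partitions of 51 into distinct parts can be computed via generating function.
Product (1+x)(1+x^2)(1+x^3)...
The coefficient of x^51 = 4097

4097


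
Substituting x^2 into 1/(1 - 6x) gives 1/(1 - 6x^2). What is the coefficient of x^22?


The coefficient of x^(2m) in 1/(1 - 6x^2) is 6^m.
With n = 22 = 2*11, the coefficient is 6^11 = 362797056.

362797056


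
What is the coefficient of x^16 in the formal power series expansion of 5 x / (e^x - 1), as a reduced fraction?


The exponential generating function for Bernoulli numbers is
x / (e^x - 1) = sum_{k>=0} B_k x^k / k!.
So the coefficient of x^16 in 5 x / (e^x - 1) is 5 B_16 / 16!.
Computing: B_16 = -3617/510, 16! = 20922789888000, giving
5 * -3617/510 / 20922789888000 = -3617/2134124568576000.

-3617/2134124568576000


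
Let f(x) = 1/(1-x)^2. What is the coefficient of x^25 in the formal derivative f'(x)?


Differentiate: d/dx [ 1/(1-x)^r ] = r / (1-x)^(r+1).
Here r = 2, so f'(x) = 2 / (1-x)^3.
The expansion of 1/(1-x)^(r+1) has coefficient of x^n equal to C(n+r, r).
So the coefficient of x^25 in f'(x) is
2 * C(27, 2) = 2 * 351 = 702

702


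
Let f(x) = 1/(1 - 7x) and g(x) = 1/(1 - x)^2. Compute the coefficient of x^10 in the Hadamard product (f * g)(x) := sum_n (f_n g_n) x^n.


f has coefficients f_k = 7^k. For g = 1/(1 - x)^2 the coefficient is g_k = C(k + 1, 1) = k + 1. The Hadamard coefficient is (f * g)_k = 7^k * (k + 1).
For k = 10: 7^10 * 11 = 282475249 * 11 = 3107227739.

3107227739


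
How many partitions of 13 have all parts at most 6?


Using the generating function (1-x)^(-1)(1-x^2)^(-1)...(1-x^6)^(-1),
the coefficient of x^13 counts these restricted partitions.
Result = 71

71


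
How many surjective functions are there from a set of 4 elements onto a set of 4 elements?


By inclusion-exclusion on which target elements are missed, the number of surjections from an n-set onto a k-set is
surj(n, k) = sum_{j=0}^{k} (-1)^j C(k, j) (k - j)^n.
Equivalently surj(n, k) = k! * S(n, k), where S(n, k) is the Stirling number of the second kind.
For n = 4, k = 4:
S(4, 4) = 1, so
surj = 4! * 1 = 24 * 1 = 24.

24


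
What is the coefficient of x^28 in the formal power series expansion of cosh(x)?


The Maclaurin series is cosh(t) = sum_{m>=0} t^(2m) / (2m)!, so substituting t = x, only even powers of x are nonzero, with coefficient of x^(2m) equal to 1 / (2m)!.
For x^28 the coefficient is 1/28! = 1/304888344611713860501504000000 = 1/304888344611713860501504000000.

1/304888344611713860501504000000


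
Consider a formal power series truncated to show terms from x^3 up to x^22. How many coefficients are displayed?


From x^3 to x^22 inclusive, the count is 22 - 3 + 1 = 20.

20


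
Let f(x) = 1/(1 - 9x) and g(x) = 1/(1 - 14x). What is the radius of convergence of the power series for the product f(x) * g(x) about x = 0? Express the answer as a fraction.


The radius of 1/(1 - 9x) is 1/9 (nearest singularity at x = 1/9), and the radius of 1/(1 - 14x) is 1/14.
The product f(x)*g(x) = 1/((1 - 9x)(1 - 14x)) has singularities at both 1/9 and 1/14, so its radius of convergence is the distance to the nearest one:
min(1/9, 1/14) = 1/14.

1/14


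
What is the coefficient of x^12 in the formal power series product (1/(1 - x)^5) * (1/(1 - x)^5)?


Combine the factors: (1/(1 - x)^5) * (1/(1 - x)^5) = 1/(1 - x)^10.
Then use 1/(1 - x)^r = sum_{k>=0} C(k + r - 1, r - 1) x^k with r = 10 and k = 12:
C(21, 9) = 293930.

293930


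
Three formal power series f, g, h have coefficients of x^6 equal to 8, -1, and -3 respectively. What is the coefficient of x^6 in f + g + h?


Series addition is componentwise:
8 + -1 + -3
= 4

4


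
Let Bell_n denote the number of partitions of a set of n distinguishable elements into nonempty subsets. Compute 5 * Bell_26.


Bell_26 can be computed from the Bell triangle or from Dobinski's identity Bell_n = (1/e) * sum_{k>=0} k^n / k!.
Computing Bell_26 = 49631246523618756274.
Then 5 * 49631246523618756274 = 248156232618093781370.

248156232618093781370


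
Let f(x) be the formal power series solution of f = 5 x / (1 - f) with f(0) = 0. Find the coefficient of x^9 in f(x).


Apply Lagrange inversion: f = 5 x * phi(f) with phi(t) = 1/(1 - t), so
[x^n] f = 5^n * (1/n) [t^(n-1)] phi(t)^n = 5^n * (1/n) [t^(n-1)] (1 - t)^(-n) = 5^n * (1/n) C(2n - 2, n - 1) = 5^n * C_{n-1}.
For n = 9: C_8 = C(16, 8) / 9 = 12870/9 = 1430.
With the 5^9 = 1953125 factor, the coefficient is 1953125 * 1430 = 2792968750.

2792968750


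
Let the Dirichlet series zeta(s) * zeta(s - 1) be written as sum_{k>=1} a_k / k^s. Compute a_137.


Convolution gives a_k = sum_{d | k} d * 1 = sum_{d | k} d = sigma(k), the sum of positive divisors of k.
For k = 137, the divisors are 1, 137, so
sigma(137) = 1 + 137 = 138.

138


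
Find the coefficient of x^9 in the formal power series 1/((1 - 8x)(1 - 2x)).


By partial fractions or Cauchy convolution:
The coefficient equals sum_{k=0}^{9} 8^k * 2^(9-k).
= 178956800

178956800


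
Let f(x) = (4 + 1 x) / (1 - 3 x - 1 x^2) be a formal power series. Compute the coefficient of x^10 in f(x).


Write f(x) = sum_{k>=0} a_k x^k. Multiplying both sides by 1 - 3 x - 1 x^2 gives
(1 - 3 x - 1 x^2) sum_{k>=0} a_k x^k = 4 + 1 x.
Matching coefficients:
 x^0: a_0 = 4
 x^1: a_1 - 3 a_0 = 1  =>  a_1 = 3*4 + 1 = 13
 x^k (k >= 2): a_k = 3 a_{k-1} + 1 a_{k-2}.
Iterating: a_2 = 43, a_3 = 142, a_4 = 469, a_5 = 1549, a_6 = 5116, a_7 = 16897, a_8 = 55807, a_9 = 184318, a_10 = 608761.
So the coefficient of x^10 is 608761.

608761


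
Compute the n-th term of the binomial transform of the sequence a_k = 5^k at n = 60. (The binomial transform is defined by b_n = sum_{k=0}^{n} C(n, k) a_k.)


With a_k = 5^k, b_n = sum_{k=0}^{n} C(n, k) 5^k = (1 + 5)^n by the binomial theorem.
For n = 60: (1 + 5)^60 = 6^60 = 48873677980689257489322752273774603865660850176.

48873677980689257489322752273774603865660850176


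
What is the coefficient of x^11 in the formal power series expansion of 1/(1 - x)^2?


The expansion 1/(1 - x)^r = sum_{k>=0} C(k + r - 1, r - 1) x^k follows from the multiset / negative-binomial theorem (or from repeated differentiation of the geometric series).
For r = 2 and k = 11:
C(12, 1) = 479001600 / (1 * 39916800) = 12.

12


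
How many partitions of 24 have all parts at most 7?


Using the generating function (1-x)^(-1)(1-x^2)^(-1)...(1-x^7)^(-1),
the coefficient of x^24 counts these restricted partitions.
Result = 733

733


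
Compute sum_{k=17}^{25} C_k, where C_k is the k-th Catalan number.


C_17 through C_25: 129644790, 477638700, 1767263190, 6564120420, 24466267020, 91482563640, 343059613650, 1289904147324, 4861946401452
Sum = 129644790 + 477638700 + 1767263190 + 6564120420 + 24466267020 + 91482563640 + 343059613650 + 1289904147324 + 4861946401452
= 6619797660186

6619797660186


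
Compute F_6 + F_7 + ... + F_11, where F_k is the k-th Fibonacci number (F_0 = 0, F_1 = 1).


Use the identity sum_{k=0}^{N} F_k = F_{N+2} - 1 (which follows from F_{k+2} - F_{k+1} = F_k). Then
sum_{k=6}^{11} F_k = (F_{13} - 1) - (F_{7} - 1) = F_{13} - F_{7}.
Computing: F_{13} = 233, F_{7} = 13, so
Sum = 233 - 13 = 220.

220


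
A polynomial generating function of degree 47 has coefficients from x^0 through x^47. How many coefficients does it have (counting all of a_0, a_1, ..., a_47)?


A polynomial of degree 47 takes the form a_0 + a_1 x + ... + a_47 x^47.
The number of coefficients is 47 + 1 = 48.

48


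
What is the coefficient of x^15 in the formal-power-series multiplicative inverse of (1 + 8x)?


The inverse is 1/(1 + 8x). Apply the geometric identity 1/(1 - y) = sum_{k>=0} y^k with y = -8x:
1/(1 + 8x) = sum_{k>=0} (-8)^k x^k.
So the coefficient of x^15 is (-8)^15 = -35184372088832.

-35184372088832


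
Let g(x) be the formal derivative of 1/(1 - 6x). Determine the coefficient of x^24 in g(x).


Differentiate termwise: d/dx sum_{k>=0} 6^k x^k = sum_{k>=1} k 6^k x^(k-1) = sum_{j>=0} (j+1) 6^(j+1) x^j.
Equivalently, d/dx [1/(1 - 6x)] = 6/(1 - 6x)^2.
For j = 24: 25 * 6^25 = 25 * 28430288029929701376 = 710757200748242534400.

710757200748242534400


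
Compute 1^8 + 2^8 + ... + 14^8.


This power sum has a closed form given by Faulhaber's formula
sum_{k=1}^{m} k^p = (1 / (p + 1)) * sum_{j=0}^{p} C(p + 1, j) B_j m^(p + 1 - j),
but for small m direct computation is fastest:
1 + 256 + 6561 + 65536 + 390625 + 1679616 + 5764801 + 16777216 + 43046721 + 100000000 + 214358881 + 429981696 + 815730721 + 1475789056 = 3103591687.

3103591687


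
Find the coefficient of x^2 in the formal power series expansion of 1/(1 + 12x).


Write 1/(1 + c x) = 1/(1 - (-c) x) and apply the geometric-series identity
1/(1 - y) = sum_{k>=0} y^k to get 1/(1 + c x) = sum_{k>=0} (-c)^k x^k.
So the coefficient of x^k is (-c)^k = (-1)^k * c^k.
Here c = 12 and k = 2:
(-12)^2 = 1 * 144 = 144

144


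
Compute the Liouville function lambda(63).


The Liouville function is lambda(k) = (-1)^Omega(k), where Omega(k) counts the prime factors of k with multiplicity.
Factoring: 63 = 3 * 3 * 7, so Omega(63) = 3.
lambda(63) = (-1)^3 = -1.

-1


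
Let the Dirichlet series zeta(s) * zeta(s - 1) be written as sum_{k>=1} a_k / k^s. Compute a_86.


Convolution gives a_k = sum_{d | k} d * 1 = sum_{d | k} d = sigma(k), the sum of positive divisors of k.
For k = 86, the divisors are 1, 2, 43, 86, so
sigma(86) = 1 + 2 + 43 + 86 = 132.

132


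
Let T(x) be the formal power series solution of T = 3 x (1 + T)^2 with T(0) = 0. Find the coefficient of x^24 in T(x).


Apply the Lagrange inversion formula: if T = 3 x * phi(T) with phi(t) = (1 + t)^2, then [x^n] T = 3^n * (1/n) [t^(n-1)] phi(t)^n = 3^n * (1/n) [t^(n-1)] (1 + t)^(2n) = 3^n * (1/n) C(2n, n-1).
Using the identity C(2n, n-1) = C(2n, n) * n / (n+1), the unscaled factor equals C(2n, n) / (n+1) = C_n, the n-th Catalan number.
For n = 24: C_24 = C(48, 24) / 25 = 32247603683100/25 = 1289904147324.
With the 3^24 = 282429536481 factor, the coefficient is 282429536481 * 1289904147324 = 364307030433636856526844.

364307030433636856526844


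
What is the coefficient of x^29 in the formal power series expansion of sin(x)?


The Maclaurin series is sin(t) = sum_{k>=0} (-1)^k t^(2k+1) / (2k+1)!, so substituting t = x, only odd powers of x are nonzero, with coefficient of x^(2k+1) equal to (-1)^k / (2k+1)!.
Write 29 = 2*14 + 1, giving the coefficient (-1)^14 / 29! = 1/8841761993739701954543616000000 = 1/8841761993739701954543616000000.

1/8841761993739701954543616000000


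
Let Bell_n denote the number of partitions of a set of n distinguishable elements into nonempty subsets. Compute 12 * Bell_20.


Bell_20 can be computed from the Bell triangle or from Dobinski's identity Bell_n = (1/e) * sum_{k>=0} k^n / k!.
Computing Bell_20 = 51724158235372.
Then 12 * 51724158235372 = 620689898824464.

620689898824464


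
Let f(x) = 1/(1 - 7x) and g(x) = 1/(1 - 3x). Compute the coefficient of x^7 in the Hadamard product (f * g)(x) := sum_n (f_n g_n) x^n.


f has coefficients f_k = 7^k and g has coefficients g_k = 3^k, so the Hadamard product has coefficient (f*g)_k = 7^k * 3^k = 21^k.
For k = 7: 21^7 = 1801088541.

1801088541


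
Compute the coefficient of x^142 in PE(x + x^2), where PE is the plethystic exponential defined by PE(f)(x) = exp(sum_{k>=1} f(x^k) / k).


With f(x) = x + x^2, the exponent is sum_{k>=1} (x^k + x^(2k)) / k = -ln(1 - x) - ln(1 - x^2). Exponentiating:
PE(x + x^2) = 1 / ((1 - x)(1 - x^2)).
This is the generating function for partitions of n into parts of size 1 or 2. The number of 2's can be any j in 0..71, and the rest are 1's, so
[x^142] = floor(142/2) + 1 = 72.

72


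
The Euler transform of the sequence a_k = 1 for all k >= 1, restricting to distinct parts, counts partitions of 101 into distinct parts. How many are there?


Partitions of 101 into distinct parts can be computed via generating function.
Product (1+x)(1+x^2)(1+x^3)...
The coefficient of x^101 = 483330

483330


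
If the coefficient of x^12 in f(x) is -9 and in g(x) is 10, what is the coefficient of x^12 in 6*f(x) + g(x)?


Scalar multiplication scales coefficients: 6 * -9 = -54.
Then add the g coefficient: -54 + 10
= -44

-44


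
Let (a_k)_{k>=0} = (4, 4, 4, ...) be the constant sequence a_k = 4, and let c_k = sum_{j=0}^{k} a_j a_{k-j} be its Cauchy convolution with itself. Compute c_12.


Since a_j = 4 for all j >= 0, the convolution sum becomes
c_k = sum_{j=0}^{k} 4 * 4 = 16 * (k + 1).
Equivalently, the generating function of (a_k) is 4/(1 - x) and its square is 16/(1 - x)^2 = sum_{k>=0} 16(k + 1) x^k.
For k = 12: 16 * 13 = 208.

208


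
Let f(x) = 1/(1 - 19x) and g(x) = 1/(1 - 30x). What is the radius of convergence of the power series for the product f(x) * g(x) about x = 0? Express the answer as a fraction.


The radius of 1/(1 - 19x) is 1/19 (nearest singularity at x = 1/19), and the radius of 1/(1 - 30x) is 1/30.
The product f(x)*g(x) = 1/((1 - 19x)(1 - 30x)) has singularities at both 1/19 and 1/30, so its radius of convergence is the distance to the nearest one:
min(1/19, 1/30) = 1/30.

1/30


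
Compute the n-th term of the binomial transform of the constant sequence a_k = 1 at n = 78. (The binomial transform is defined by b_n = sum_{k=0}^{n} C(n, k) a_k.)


With a_k = 1 for all k, b_n = sum_{k=0}^{n} C(n, k) = 2^n by the binomial theorem.
For n = 78: 2^78 = 302231454903657293676544.

302231454903657293676544


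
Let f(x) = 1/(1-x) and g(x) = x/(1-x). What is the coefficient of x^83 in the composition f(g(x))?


First simplify the composition: f(g(x)) = 1/(1 - x/(1-x)) = (1-x)/((1-x) - x) = (1-x)/(1-2x).
Now extract the coefficient. Write (1-x)/(1-2x) = 1/(1-2x) - x/(1-2x).
The coefficient of x^n in 1/(1-2x) is 2^n, and in x/(1-2x) is 2^(n-1) (for n >= 1).
So the coefficient of x^83 is 2^83 - 2^82 = 9671406556917033397649408 - 4835703278458516698824704 = 4835703278458516698824704.

4835703278458516698824704


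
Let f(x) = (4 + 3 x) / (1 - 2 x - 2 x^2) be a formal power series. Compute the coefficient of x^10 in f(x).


Write f(x) = sum_{k>=0} a_k x^k. Multiplying both sides by 1 - 2 x - 2 x^2 gives
(1 - 2 x - 2 x^2) sum_{k>=0} a_k x^k = 4 + 3 x.
Matching coefficients:
 x^0: a_0 = 4
 x^1: a_1 - 2 a_0 = 3  =>  a_1 = 2*4 + 3 = 11
 x^k (k >= 2): a_k = 2 a_{k-1} + 2 a_{k-2}.
Iterating: a_2 = 30, a_3 = 82, a_4 = 224, a_5 = 612, a_6 = 1672, a_7 = 4568, a_8 = 12480, a_9 = 34096, a_10 = 93152.
So the coefficient of x^10 is 93152.

93152


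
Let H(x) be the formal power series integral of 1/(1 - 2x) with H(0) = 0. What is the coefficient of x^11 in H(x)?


1/(1 - 2x) = sum_{k>=0} 2^k x^k. Integrating termwise with H(0) = 0:
H(x) = sum_{k>=0} 2^k x^(k+1) / (k+1) = sum_{m>=1} 2^(m-1) x^m / m.
For m = 11: 2^10/11 = 1024/11 = 1024/11.

1024/11


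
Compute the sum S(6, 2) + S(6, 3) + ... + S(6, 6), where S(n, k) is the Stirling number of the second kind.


By definition, S(n, k) counts partitions of an n-set into exactly k nonempty blocks.
Computing row n = 6 for k = 2..6:
S(6, k): 31, 90, 65, 15, 1
Sum = 202.

202


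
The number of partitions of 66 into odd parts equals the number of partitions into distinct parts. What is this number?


Computing partitions of 66 into odd parts (1, 3, 5, ...):
Using the generating function prod_{k>=0} 1/(1-x^(2k+1)),
the count is 20132

20132


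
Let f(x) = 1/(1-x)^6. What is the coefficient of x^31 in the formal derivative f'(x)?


Differentiate: d/dx [ 1/(1-x)^r ] = r / (1-x)^(r+1).
Here r = 6, so f'(x) = 6 / (1-x)^7.
The expansion of 1/(1-x)^(r+1) has coefficient of x^n equal to C(n+r, r).
So the coefficient of x^31 in f'(x) is
6 * C(37, 6) = 6 * 2324784 = 13948704

13948704


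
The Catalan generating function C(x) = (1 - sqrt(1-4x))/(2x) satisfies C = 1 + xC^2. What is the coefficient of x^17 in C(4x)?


Substituting x -> 4x scales the n-th coefficient by 4^n, so [x^17] C(4x) = 4^17 * C_17.
C_17 = C(2*17, 17)/(18) = 2333606220/18 = 129644790.
So 4^17 * 129644790 = 17179869184 * 129644790 = 2227280532587151360.

2227280532587151360


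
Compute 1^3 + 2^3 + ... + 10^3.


This power sum has a closed form given by Faulhaber's formula
sum_{k=1}^{m} k^p = (1 / (p + 1)) * sum_{j=0}^{p} C(p + 1, j) B_j m^(p + 1 - j),
but for small m direct computation is fastest:
1 + 8 + 27 + 64 + 125 + 216 + 343 + 512 + 729 + 1000 = 3025.

3025


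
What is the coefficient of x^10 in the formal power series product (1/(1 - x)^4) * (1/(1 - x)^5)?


Combine the factors: (1/(1 - x)^4) * (1/(1 - x)^5) = 1/(1 - x)^9.
Then use 1/(1 - x)^r = sum_{k>=0} C(k + r - 1, r - 1) x^k with r = 9 and k = 10:
C(18, 8) = 43758.

43758


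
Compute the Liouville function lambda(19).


The Liouville function is lambda(k) = (-1)^Omega(k), where Omega(k) counts the prime factors of k with multiplicity.
Factoring: 19 = 19, so Omega(19) = 1.
lambda(19) = (-1)^1 = -1.

-1


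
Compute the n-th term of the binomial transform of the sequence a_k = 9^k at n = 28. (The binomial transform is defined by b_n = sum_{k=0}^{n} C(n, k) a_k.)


With a_k = 9^k, b_n = sum_{k=0}^{n} C(n, k) 9^k = (1 + 9)^n by the binomial theorem.
For n = 28: (1 + 9)^28 = 10^28 = 10000000000000000000000000000.

10000000000000000000000000000


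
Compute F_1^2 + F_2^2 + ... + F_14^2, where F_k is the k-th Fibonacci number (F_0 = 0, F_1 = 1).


There is a standard identity sum_{k=0}^{N} F_k^2 = F_N * F_{N+1} (proved inductively from the telescoping relation F_k^2 = F_k F_{k+1} - F_{k-1} F_k). Then
sum_{k=1}^{14} F_k^2 = F_14 F_15 - F_0 F_1.
Computing: F_14 = 377, F_15 = 610, F_0 = 0, F_1 = 1.
Sum = 377 * 610 - 0 * 1 = 229970.

229970


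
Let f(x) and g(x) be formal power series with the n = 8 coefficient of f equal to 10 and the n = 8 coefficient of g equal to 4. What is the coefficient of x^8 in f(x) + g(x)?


Addition of formal power series is termwise.
The coefficient of x^8 in f + g = 10 + 4
= 14

14


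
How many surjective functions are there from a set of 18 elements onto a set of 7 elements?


By inclusion-exclusion on which target elements are missed, the number of surjections from an n-set onto a k-set is
surj(n, k) = sum_{j=0}^{k} (-1)^j C(k, j) (k - j)^n.
Equivalently surj(n, k) = k! * S(n, k), where S(n, k) is the Stirling number of the second kind.
For n = 18, k = 7:
S(18, 7) = 197462483400, so
surj = 7! * 197462483400 = 5040 * 197462483400 = 995210916336000.

995210916336000


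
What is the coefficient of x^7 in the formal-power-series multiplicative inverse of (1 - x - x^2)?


Let the inverse be f(x) = sum_{k>=0} a_k x^k. From f(x) * (1 - x - x^2) = 1 and matching coefficients:
 x^0: a_0 = 1.
 x^1: a_1 - a_0 = 0, so a_1 = 1.
 x^k (k >= 2): a_k - a_{k-1} - a_{k-2} = 0, i.e. a_k = a_{k-1} + a_{k-2}.
This is the Fibonacci-type recurrence shifted so that a_0 = a_1 = 1.
Iterating: a_0=1, a_1=1, a_2=2, a_3=3, a_4=5, a_5=8, a_6=13, a_7=21
a_7 = 21.

21


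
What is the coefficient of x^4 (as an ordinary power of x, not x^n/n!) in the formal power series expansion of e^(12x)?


The exponential series is e^y = sum_{k>=0} y^k / k!. Substituting y = 12x gives
e^(12x) = sum_{k>=0} 12^k x^k / k!.
So the coefficient of x^n is a^n/n! with a = 12, n = 4:
12^4 / 4! = 20736/24 = 864

864


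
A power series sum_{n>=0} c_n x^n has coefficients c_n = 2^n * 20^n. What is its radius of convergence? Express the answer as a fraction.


By the root test (Cauchy-Hadamard), the radius is R = 1 / limsup_n |c_n|^(1/n).
Here |c_n|^(1/n) = (2^n * 20^n)^(1/n) = 2 * 20 = 40 for all n.
So R = 1/40 = 1/40.

1/40


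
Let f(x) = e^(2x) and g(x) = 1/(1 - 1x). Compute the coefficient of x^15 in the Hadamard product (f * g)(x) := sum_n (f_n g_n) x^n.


Expanding: f_k = 2^k/k! (from e^(2x)) and g_k = 1^k (from 1/(1 - 1x)). So the Hadamard coefficient (f * g)_k = 2^k 1^k / k! = (2)^k / k!.
For k = 15: 2^15/15! = 32768/1307674368000 = 16/638512875.

16/638512875


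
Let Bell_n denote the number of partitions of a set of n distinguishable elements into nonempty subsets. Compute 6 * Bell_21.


Bell_21 can be computed from the Bell triangle or from Dobinski's identity Bell_n = (1/e) * sum_{k>=0} k^n / k!.
Computing Bell_21 = 474869816156751.
Then 6 * 474869816156751 = 2849218896940506.

2849218896940506


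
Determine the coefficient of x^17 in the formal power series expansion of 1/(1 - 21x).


The geometric series identity gives 1/(1 - c x) = sum_{k>=0} c^k x^k, so the coefficient of x^k is c^k.
Here c = 21 and k = 17.
Computing: 21^17 = 30041942495081691894741

30041942495081691894741


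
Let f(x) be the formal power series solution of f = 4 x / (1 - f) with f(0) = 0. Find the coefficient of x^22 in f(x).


Apply Lagrange inversion: f = 4 x * phi(f) with phi(t) = 1/(1 - t), so
[x^n] f = 4^n * (1/n) [t^(n-1)] phi(t)^n = 4^n * (1/n) [t^(n-1)] (1 - t)^(-n) = 4^n * (1/n) C(2n - 2, n - 1) = 4^n * C_{n-1}.
For n = 22: C_21 = C(42, 21) / 22 = 538257874440/22 = 24466267020.
With the 4^22 = 17592186044416 factor, the coefficient is 17592186044416 * 24466267020 = 430415121228199435960320.

430415121228199435960320


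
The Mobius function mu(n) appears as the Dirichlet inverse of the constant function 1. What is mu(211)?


211 = 211 (all distinct primes).
mu(211) = (-1)^1 = -1

-1


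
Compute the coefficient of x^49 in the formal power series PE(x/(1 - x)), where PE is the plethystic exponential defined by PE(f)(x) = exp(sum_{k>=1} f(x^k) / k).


For f(x) = x/(1 - x) we have
sum_{k>=1} f(x^k) / k = sum_{k>=1} (1/k) * x^k / (1 - x^k) = sum_{k, m >= 1} x^(k m) / k,
which after exponentiating simplifies to
PE(x/(1 - x)) = prod_{k>=1} 1 / (1 - x^k).
This is the generating function for the partition function p(n), so the coefficient of x^49 is p(49).
Computing p(49) by dynamic programming over parts 1, 2, ..., 49: p(49) = 173525.

173525


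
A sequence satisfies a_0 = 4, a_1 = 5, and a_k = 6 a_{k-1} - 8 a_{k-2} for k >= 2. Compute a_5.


The characteristic equation is t^2 - 6 t + 8 = 0, with roots r_1 = 4 and r_2 = 2 (so c_1 = r_1 + r_2, c_2 = -r_1 r_2 as required).
One can use the closed form a_n = A r_1^n + B r_2^n, but direct iteration is more reliable:
a_0 = 4, a_1 = 5, a_2 = -2, a_3 = -52, a_4 = -296, a_5 = -1360.
So a_5 = -1360.

-1360


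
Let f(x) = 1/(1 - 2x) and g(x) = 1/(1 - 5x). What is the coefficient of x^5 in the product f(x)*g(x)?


The coefficient of x^n in f*g is the Cauchy product: sum_{k=0}^{n} a^k * b^(n-k).
With a=2, b=5, n=5:
sum_{k=0}^{5} 2^k * 5^(5-k)
= 5187

5187


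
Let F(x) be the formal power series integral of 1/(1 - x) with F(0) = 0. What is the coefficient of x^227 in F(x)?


1/(1 - x) = sum_{k>=0} x^k. Integrating termwise and using F(0) = 0 gives
F(x) = sum_{k>=0} x^(k+1) / (k+1) = sum_{m>=1} x^m / m = -ln(1 - x).
So the coefficient of x^227 is 1/227 = 1/227.

1/227


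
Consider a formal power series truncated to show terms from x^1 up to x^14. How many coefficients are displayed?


From x^1 to x^14 inclusive, the count is 14 - 1 + 1 = 14.

14


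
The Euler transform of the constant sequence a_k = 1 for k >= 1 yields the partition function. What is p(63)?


The Euler transform converts the sequence a_k = 1 into the number of integer partitions.
Using the recurrence or dynamic programming:
p(63) = 1505499

1505499


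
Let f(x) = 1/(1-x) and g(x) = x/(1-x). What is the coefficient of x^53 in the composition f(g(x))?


First simplify the composition: f(g(x)) = 1/(1 - x/(1-x)) = (1-x)/((1-x) - x) = (1-x)/(1-2x).
Now extract the coefficient. Write (1-x)/(1-2x) = 1/(1-2x) - x/(1-2x).
The coefficient of x^n in 1/(1-2x) is 2^n, and in x/(1-2x) is 2^(n-1) (for n >= 1).
So the coefficient of x^53 is 2^53 - 2^52 = 9007199254740992 - 4503599627370496 = 4503599627370496.

4503599627370496


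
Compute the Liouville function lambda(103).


The Liouville function is lambda(k) = (-1)^Omega(k), where Omega(k) counts the prime factors of k with multiplicity.
Factoring: 103 = 103, so Omega(103) = 1.
lambda(103) = (-1)^1 = -1.

-1


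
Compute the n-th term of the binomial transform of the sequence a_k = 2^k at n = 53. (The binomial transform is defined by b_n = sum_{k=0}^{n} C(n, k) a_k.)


With a_k = 2^k, b_n = sum_{k=0}^{n} C(n, k) 2^k = (1 + 2)^n by the binomial theorem.
For n = 53: (1 + 2)^53 = 3^53 = 19383245667680019896796723.

19383245667680019896796723


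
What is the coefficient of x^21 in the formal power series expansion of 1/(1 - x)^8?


The negative binomial / multiset identity is
1/(1 - x)^r = sum_{k>=0} C(k + r - 1, r - 1) x^k.
Here r = 8 and k = 21, so the coefficient is
C(21 + 7, 7) = C(28, 7)
= 1184040

1184040


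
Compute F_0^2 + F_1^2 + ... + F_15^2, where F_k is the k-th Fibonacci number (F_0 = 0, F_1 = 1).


There is a standard identity sum_{k=0}^{N} F_k^2 = F_N * F_{N+1} (proved inductively from the telescoping relation F_k^2 = F_k F_{k+1} - F_{k-1} F_k). Then
sum_{k=0}^{15} F_k^2 = F_15 F_16 - F_0 F_0.
Computing: F_15 = 610, F_16 = 987.
Sum = 610 * 987 = 602070.

602070


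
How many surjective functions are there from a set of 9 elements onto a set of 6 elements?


By inclusion-exclusion on which target elements are missed, the number of surjections from an n-set onto a k-set is
surj(n, k) = sum_{j=0}^{k} (-1)^j C(k, j) (k - j)^n.
Equivalently surj(n, k) = k! * S(n, k), where S(n, k) is the Stirling number of the second kind.
For n = 9, k = 6:
S(9, 6) = 2646, so
surj = 6! * 2646 = 720 * 2646 = 1905120.

1905120


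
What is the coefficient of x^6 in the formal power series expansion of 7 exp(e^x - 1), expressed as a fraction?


exp(e^x - 1) is the exponential generating function for the Bell numbers Bell_k: exp(e^x - 1) = sum_{k>=0} Bell_k x^k / k!.
So the coefficient of x^6 in 7 exp(e^x - 1) is 7 Bell_6 / 6!.
Computing: Bell_6 = 203 and 6! = 720, giving
7 * 203/720 = 1421/720.

1421/720


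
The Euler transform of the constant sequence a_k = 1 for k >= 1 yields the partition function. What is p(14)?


The Euler transform converts the sequence a_k = 1 into the number of integer partitions.
Using the recurrence or dynamic programming:
p(14) = 135

135


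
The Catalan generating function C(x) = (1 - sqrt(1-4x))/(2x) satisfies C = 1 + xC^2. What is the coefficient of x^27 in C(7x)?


Substituting x -> 7x scales the n-th coefficient by 7^n, so [x^27] C(7x) = 7^27 * C_27.
C_27 = C(2*27, 27)/(28) = 1946939425648112/28 = 69533550916004.
So 7^27 * 69533550916004 = 65712362363534280139543 * 69533550916004 = 4569213894215715819243774912591946172.

4569213894215715819243774912591946172


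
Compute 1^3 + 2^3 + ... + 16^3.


This power sum has a closed form given by Faulhaber's formula
sum_{k=1}^{m} k^p = (1 / (p + 1)) * sum_{j=0}^{p} C(p + 1, j) B_j m^(p + 1 - j),
but for small m direct computation is fastest:
1 + 8 + 27 + 64 + 125 + 216 + 343 + 512 + 729 + 1000 + 1331 + 1728 + 2197 + 2744 + 3375 + 4096 = 18496.

18496


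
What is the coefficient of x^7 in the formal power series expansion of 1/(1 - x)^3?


The expansion 1/(1 - x)^r = sum_{k>=0} C(k + r - 1, r - 1) x^k follows from the multiset / negative-binomial theorem (or from repeated differentiation of the geometric series).
For r = 3 and k = 7:
C(9, 2) = 362880 / (2 * 5040) = 36.

36


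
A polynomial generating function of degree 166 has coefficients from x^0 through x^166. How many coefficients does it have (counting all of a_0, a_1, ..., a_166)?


A polynomial of degree 166 takes the form a_0 + a_1 x + ... + a_166 x^166.
The number of coefficients is 166 + 1 = 167.

167


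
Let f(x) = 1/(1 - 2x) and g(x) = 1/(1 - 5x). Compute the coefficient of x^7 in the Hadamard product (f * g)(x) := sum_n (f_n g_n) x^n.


f has coefficients f_k = 2^k and g has coefficients g_k = 5^k, so the Hadamard product has coefficient (f*g)_k = 2^k * 5^k = 10^k.
For k = 7: 10^7 = 10000000.

10000000


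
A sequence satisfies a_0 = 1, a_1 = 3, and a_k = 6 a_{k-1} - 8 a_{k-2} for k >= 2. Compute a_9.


The characteristic equation is t^2 - 6 t + 8 = 0, with roots r_1 = 4 and r_2 = 2 (so c_1 = r_1 + r_2, c_2 = -r_1 r_2 as required).
One can use the closed form a_n = A r_1^n + B r_2^n, but direct iteration is more reliable:
a_0 = 1, a_1 = 3, a_2 = 10, a_3 = 36, a_4 = 136, a_5 = 528, a_6 = 2080, a_7 = 8256, a_8 = 32896, a_9 = 131328.
So a_9 = 131328.

131328


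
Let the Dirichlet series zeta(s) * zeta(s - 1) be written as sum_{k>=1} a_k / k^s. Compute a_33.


Convolution gives a_k = sum_{d | k} d * 1 = sum_{d | k} d = sigma(k), the sum of positive divisors of k.
For k = 33, the divisors are 1, 3, 11, 33, so
sigma(33) = 1 + 3 + 11 + 33 = 48.

48


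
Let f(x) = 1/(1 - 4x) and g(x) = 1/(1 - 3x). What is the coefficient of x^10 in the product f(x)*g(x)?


The coefficient of x^n in f*g is the Cauchy product: sum_{k=0}^{n} a^k * b^(n-k).
With a=4, b=3, n=10:
sum_{k=0}^{10} 4^k * 3^(10-k)
= 4017157

4017157


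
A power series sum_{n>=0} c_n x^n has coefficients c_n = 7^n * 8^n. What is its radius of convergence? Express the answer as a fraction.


By the root test (Cauchy-Hadamard), the radius is R = 1 / limsup_n |c_n|^(1/n).
Here |c_n|^(1/n) = (7^n * 8^n)^(1/n) = 7 * 8 = 56 for all n.
So R = 1/56 = 1/56.

1/56


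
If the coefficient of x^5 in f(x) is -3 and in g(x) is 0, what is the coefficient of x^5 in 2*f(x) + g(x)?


Scalar multiplication scales coefficients: 2 * -3 = -6.
Then add the g coefficient: -6 + 0
= -6

-6


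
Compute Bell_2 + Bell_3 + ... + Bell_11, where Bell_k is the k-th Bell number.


Recall Bell_k counts set partitions of a k-set (with Bell_0 = 1 by convention).
Bell_2 through Bell_11: 2, 5, 15, 52, 203, 877, 4140, 21147, 115975, 678570
Sum = 2 + 5 + 15 + 52 + 203 + 877 + 4140 + 21147 + 115975 + 678570 = 820986.

820986


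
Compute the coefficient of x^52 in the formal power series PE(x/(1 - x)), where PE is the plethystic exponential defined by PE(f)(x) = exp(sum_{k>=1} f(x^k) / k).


For f(x) = x/(1 - x) we have
sum_{k>=1} f(x^k) / k = sum_{k>=1} (1/k) * x^k / (1 - x^k) = sum_{k, m >= 1} x^(k m) / k,
which after exponentiating simplifies to
PE(x/(1 - x)) = prod_{k>=1} 1 / (1 - x^k).
This is the generating function for the partition function p(n), so the coefficient of x^52 is p(52).
Computing p(52) by dynamic programming over parts 1, 2, ..., 52: p(52) = 281589.

281589


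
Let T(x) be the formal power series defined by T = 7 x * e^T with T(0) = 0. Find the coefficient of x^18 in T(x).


Apply the Lagrange inversion formula: if T = 7 x * phi(T) with phi(t) = e^t, then
[x^n] T = 7^n * (1/n) [t^(n-1)] phi(t)^n = 7^n * (1/n) [t^(n-1)] e^(n t) = 7^n * (1/n) * n^(n-1) / (n-1)! = 7^n * n^(n-1) / n!.
When c = 1 this is the Cayley count of rooted labeled trees on n vertices, divided by n!.
For n = 18: 7^18 * 18^17 / 18! = 1628413597910449 * 2185911559738696531968/6402373705728000 = 168947301180197983304053458/303875.

168947301180197983304053458/303875


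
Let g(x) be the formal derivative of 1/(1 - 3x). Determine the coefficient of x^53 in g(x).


Differentiate termwise: d/dx sum_{k>=0} 3^k x^k = sum_{k>=1} k 3^k x^(k-1) = sum_{j>=0} (j+1) 3^(j+1) x^j.
Equivalently, d/dx [1/(1 - 3x)] = 3/(1 - 3x)^2.
For j = 53: 54 * 3^54 = 54 * 58149737003040059690390169 = 3140085798164163223281069126.

3140085798164163223281069126


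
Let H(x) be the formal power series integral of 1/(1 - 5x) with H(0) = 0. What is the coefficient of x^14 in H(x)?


1/(1 - 5x) = sum_{k>=0} 5^k x^k. Integrating termwise with H(0) = 0:
H(x) = sum_{k>=0} 5^k x^(k+1) / (k+1) = sum_{m>=1} 5^(m-1) x^m / m.
For m = 14: 5^13/14 = 1220703125/14 = 1220703125/14.

1220703125/14


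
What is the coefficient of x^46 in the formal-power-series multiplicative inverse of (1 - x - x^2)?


Let the inverse be f(x) = sum_{k>=0} a_k x^k. From f(x) * (1 - x - x^2) = 1 and matching coefficients:
 x^0: a_0 = 1.
 x^1: a_1 - a_0 = 0, so a_1 = 1.
 x^k (k >= 2): a_k - a_{k-1} - a_{k-2} = 0, i.e. a_k = a_{k-1} + a_{k-2}.
This is the Fibonacci-type recurrence shifted so that a_0 = a_1 = 1.
Iterating: a_0=1, a_1=1, a_2=2, a_3=3, a_4=5, a_5=8, a_6=13, a_7=21, a_8=34, a_9=55, ...
a_46 = 2971215073.

2971215073


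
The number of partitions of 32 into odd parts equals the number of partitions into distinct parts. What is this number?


Computing partitions of 32 into odd parts (1, 3, 5, ...):
Using the generating function prod_{k>=0} 1/(1-x^(2k+1)),
the count is 390

390


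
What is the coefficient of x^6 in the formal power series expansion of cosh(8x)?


The Maclaurin series is cosh(t) = sum_{m>=0} t^(2m) / (2m)!, so substituting t = 8x, only even powers of x are nonzero, with coefficient of x^(2m) equal to 8^(2m) / (2m)!.
For x^6 the coefficient is 8^6/6! = 262144/720 = 16384/45.

16384/45


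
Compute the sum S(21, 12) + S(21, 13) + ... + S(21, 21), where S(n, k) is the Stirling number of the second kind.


By definition, S(n, k) counts partitions of an n-set into exactly k nonempty blocks.
Computing row n = 21 for k = 12..21:
S(21, k): 6833042030178, 1204909218331, 149304004500, 13087462580, 809944464, 34952799, 1023435, 19285, 210, 1
Sum = 8201188655783.

8201188655783


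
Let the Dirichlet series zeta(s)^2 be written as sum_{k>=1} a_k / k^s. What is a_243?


The Dirichlet convolution of the constant function 1 with itself gives (1 * 1)(k) = sum_{d | k} 1 = d(k), the number of positive divisors of k.
Since zeta(s) = sum_{k>=1} 1/k^s, we have zeta(s)^2 = sum_{k>=1} d(k)/k^s, so a_k = d(k).
For k = 243: the divisors are 1, 3, 9, 27, 81, 243.
Count = 6.

6


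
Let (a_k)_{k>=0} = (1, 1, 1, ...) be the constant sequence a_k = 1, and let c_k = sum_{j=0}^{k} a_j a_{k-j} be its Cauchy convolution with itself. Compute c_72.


Since a_j = 1 for all j >= 0, the convolution sum becomes
c_k = sum_{j=0}^{k} 1 * 1 = 1 * (k + 1).
Equivalently, the generating function of (a_k) is 1/(1 - x) and its square is 1/(1 - x)^2 = sum_{k>=0} 1(k + 1) x^k.
For k = 72: 1 * 73 = 73.

73


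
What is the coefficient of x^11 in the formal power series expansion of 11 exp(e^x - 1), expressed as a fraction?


exp(e^x - 1) is the exponential generating function for the Bell numbers Bell_k: exp(e^x - 1) = sum_{k>=0} Bell_k x^k / k!.
So the coefficient of x^11 in 11 exp(e^x - 1) is 11 Bell_11 / 11!.
Computing: Bell_11 = 678570 and 11! = 39916800, giving
11 * 678570/39916800 = 22619/120960.

22619/120960


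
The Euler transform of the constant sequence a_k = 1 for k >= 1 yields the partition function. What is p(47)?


The Euler transform converts the sequence a_k = 1 into the number of integer partitions.
Using the recurrence or dynamic programming:
p(47) = 124754

124754


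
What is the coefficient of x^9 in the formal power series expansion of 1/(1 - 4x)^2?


The general identity 1/(1 - c x)^r = sum_{k>=0} c^k C(k + r - 1, r - 1) x^k follows by substituting y = c x into 1/(1 - y)^r = sum_{k>=0} C(k + r - 1, r - 1) y^k.
For c = 4, r = 2, k = 9:
4^9 * C(10, 1) = 262144 * 10 = 2621440.

2621440


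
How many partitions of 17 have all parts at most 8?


Using the generating function (1-x)^(-1)(1-x^2)^(-1)...(1-x^8)^(-1),
the coefficient of x^17 counts these restricted partitions.
Result = 230

230


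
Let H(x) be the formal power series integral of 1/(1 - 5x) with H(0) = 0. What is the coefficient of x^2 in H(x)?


1/(1 - 5x) = sum_{k>=0} 5^k x^k. Integrating termwise with H(0) = 0:
H(x) = sum_{k>=0} 5^k x^(k+1) / (k+1) = sum_{m>=1} 5^(m-1) x^m / m.
For m = 2: 5^1/2 = 5/2 = 5/2.

5/2


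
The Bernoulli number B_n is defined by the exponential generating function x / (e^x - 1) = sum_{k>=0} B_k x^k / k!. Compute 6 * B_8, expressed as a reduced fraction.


Bernoulli numbers can also be computed recursively via B_0 = 1 and sum_{j=0}^{m} C(m+1, j) B_j = 0 for m >= 1. Odd-index Bernoulli numbers vanish for k >= 3.
Computing B_8 = -1/30, so 6 * B_8 = 6 * -1/30 = -1/5.

-1/5


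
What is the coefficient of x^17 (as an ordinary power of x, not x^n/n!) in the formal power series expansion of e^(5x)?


The exponential series is e^y = sum_{k>=0} y^k / k!. Substituting y = 5x gives
e^(5x) = sum_{k>=0} 5^k x^k / k!.
So the coefficient of x^n is a^n/n! with a = 5, n = 17:
5^17 / 17! = 762939453125/355687428096000 = 6103515625/2845499424768

6103515625/2845499424768


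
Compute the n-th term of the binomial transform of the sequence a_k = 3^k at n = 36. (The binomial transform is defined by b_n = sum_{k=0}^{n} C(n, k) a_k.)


With a_k = 3^k, b_n = sum_{k=0}^{n} C(n, k) 3^k = (1 + 3)^n by the binomial theorem.
For n = 36: (1 + 3)^36 = 4^36 = 4722366482869645213696.

4722366482869645213696


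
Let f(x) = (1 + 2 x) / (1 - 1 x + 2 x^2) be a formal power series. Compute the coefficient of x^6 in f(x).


Write f(x) = sum_{k>=0} a_k x^k. Multiplying both sides by 1 - 1 x + 2 x^2 gives
(1 - 1 x + 2 x^2) sum_{k>=0} a_k x^k = 1 + 2 x.
Matching coefficients:
 x^0: a_0 = 1
 x^1: a_1 - 1 a_0 = 2  =>  a_1 = 1*1 + 2 = 3
 x^k (k >= 2): a_k = 1 a_{k-1} - 2 a_{k-2}.
Iterating: a_2 = 1, a_3 = -5, a_4 = -7, a_5 = 3, a_6 = 17.
So the coefficient of x^6 is 17.

17


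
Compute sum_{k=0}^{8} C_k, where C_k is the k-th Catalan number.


C_0 through C_8: 1, 1, 2, 5, 14, 42, 132, 429, 1430
Sum = 1 + 1 + 2 + 5 + 14 + 42 + 132 + 429 + 1430
= 2056

2056


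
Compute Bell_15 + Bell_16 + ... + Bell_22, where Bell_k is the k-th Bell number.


Recall Bell_k counts set partitions of a k-set (with Bell_0 = 1 by convention).
Bell_15 through Bell_22: 1382958545, 10480142147, 82864869804, 682076806159, 5832742205057, 51724158235372, 474869816156751, 4506715738447323
Sum = 1382958545 + 10480142147 + 82864869804 + 682076806159 + 5832742205057 + 51724158235372 + 474869816156751 + 4506715738447323 = 5039919259821158.

5039919259821158
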